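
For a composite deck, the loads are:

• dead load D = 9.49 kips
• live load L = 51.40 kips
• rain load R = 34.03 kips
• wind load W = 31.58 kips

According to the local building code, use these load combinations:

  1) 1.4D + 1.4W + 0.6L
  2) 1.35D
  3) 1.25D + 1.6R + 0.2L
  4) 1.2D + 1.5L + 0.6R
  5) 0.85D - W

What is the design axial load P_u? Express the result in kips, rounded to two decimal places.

108.91 kips

1) 1.4(9.49) + 1.4(31.58) + 0.6(51.40) = 88.34
2) 1.35(9.49) = 12.81
3) 1.25(9.49) + 1.6(34.03) + 0.2(51.40) = 76.59
4) 1.2(9.49) + 1.5(51.40) + 0.6(34.03) = 108.91
5) 0.85(9.49) - 1.0(31.58) = -23.51
The controlling combination is 4, giving 108.91 kips.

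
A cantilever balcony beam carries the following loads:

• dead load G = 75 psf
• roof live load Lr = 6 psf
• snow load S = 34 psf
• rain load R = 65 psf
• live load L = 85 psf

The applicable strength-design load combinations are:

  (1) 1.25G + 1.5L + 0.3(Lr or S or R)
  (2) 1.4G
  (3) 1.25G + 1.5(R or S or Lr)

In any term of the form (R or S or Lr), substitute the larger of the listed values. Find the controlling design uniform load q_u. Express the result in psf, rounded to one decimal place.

(Lr or S or R) → R = 65 psf; (R or S or Lr) → R = 65 psf.
(1) 1.25(75) + 1.5(85) + 0.3(65) = 240.8
(2) 1.4(75) = 105.0
(3) 1.25(75) + 1.5(65) = 191.3
Maximum is from combination 1.

240.8 psf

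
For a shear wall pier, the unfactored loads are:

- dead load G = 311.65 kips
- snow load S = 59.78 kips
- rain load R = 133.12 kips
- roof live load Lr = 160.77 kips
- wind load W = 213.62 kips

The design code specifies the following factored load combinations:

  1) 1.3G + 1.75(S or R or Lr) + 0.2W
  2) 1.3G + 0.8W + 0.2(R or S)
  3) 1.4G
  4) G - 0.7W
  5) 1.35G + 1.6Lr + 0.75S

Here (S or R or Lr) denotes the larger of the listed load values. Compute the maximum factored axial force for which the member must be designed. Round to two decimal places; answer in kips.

729.22 kips

(S or R or Lr) → Lr = 160.77 kips; (R or S) → R = 133.12 kips.
1) 1.3(311.65) + 1.75(160.77) + 0.2(213.62) = 729.22
2) 1.3(311.65) + 0.8(213.62) + 0.2(133.12) = 602.67
3) 1.4(311.65) = 436.31
4) 1.0(311.65) - 0.7(213.62) = 162.12
5) 1.35(311.65) + 1.6(160.77) + 0.75(59.78) = 722.79
Maximum is from combination 1.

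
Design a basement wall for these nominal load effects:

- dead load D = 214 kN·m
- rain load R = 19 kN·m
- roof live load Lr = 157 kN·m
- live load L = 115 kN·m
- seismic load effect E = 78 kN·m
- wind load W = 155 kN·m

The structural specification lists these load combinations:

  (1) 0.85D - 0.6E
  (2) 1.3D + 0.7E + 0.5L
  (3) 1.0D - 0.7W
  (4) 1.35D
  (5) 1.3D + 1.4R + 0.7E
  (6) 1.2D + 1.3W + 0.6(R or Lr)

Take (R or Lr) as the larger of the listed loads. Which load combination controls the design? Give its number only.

Combination 6

(R or Lr) → Lr = 157 kN·m.
(1) 0.85(214) - 0.6(78) = 135.1
(2) 1.3(214) + 0.7(78) + 0.5(115) = 390.3
(3) 1.0(214) - 0.7(155) = 105.5
(4) 1.35(214) = 288.9
(5) 1.3(214) + 1.4(19) + 0.7(78) = 359.4
(6) 1.2(214) + 1.3(155) + 0.6(157) = 552.5
The largest value is 552.5 kN·m from combination 6.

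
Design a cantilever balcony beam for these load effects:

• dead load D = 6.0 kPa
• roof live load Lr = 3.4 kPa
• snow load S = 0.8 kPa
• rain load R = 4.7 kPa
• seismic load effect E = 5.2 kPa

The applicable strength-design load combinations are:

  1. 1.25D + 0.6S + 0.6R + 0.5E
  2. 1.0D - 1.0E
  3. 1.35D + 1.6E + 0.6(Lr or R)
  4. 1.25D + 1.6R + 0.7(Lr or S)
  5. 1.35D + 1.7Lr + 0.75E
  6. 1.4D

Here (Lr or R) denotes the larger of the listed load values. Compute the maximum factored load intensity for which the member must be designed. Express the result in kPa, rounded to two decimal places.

19.24 kPa

(Lr or R) → R = 4.7 kPa; (Lr or S) → Lr = 3.4 kPa.
1. 1.25(6.0) + 0.6(0.8) + 0.6(4.7) + 0.5(5.2) = 13.40
2. 1.0(6.0) - 1.0(5.2) = 0.80
3. 1.35(6.0) + 1.6(5.2) + 0.6(4.7) = 19.24
4. 1.25(6.0) + 1.6(4.7) + 0.7(3.4) = 17.40
5. 1.35(6.0) + 1.7(3.4) + 0.75(5.2) = 17.78
6. 1.4(6.0) = 8.40
Maximum is from combination 3.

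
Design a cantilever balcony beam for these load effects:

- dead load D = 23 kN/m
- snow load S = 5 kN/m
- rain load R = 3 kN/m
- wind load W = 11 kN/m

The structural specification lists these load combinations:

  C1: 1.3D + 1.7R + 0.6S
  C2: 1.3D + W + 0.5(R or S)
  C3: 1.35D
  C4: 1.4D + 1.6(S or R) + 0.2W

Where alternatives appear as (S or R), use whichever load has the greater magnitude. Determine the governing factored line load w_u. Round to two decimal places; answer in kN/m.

43.40 kN/m

(R or S) → S = 5 kN/m; (S or R) → S = 5 kN/m.
C1: 1.3(23) + 1.7(3) + 0.6(5) = 29.90 + 5.10 + 3.00 = 38.00
C2: 1.3(23) + 1.0(11) + 0.5(5) = 29.90 + 11.00 + 2.50 = 43.40
C3: 1.35(23) = 31.05
C4: 1.4(23) + 1.6(5) + 0.2(11) = 32.20 + 8.00 + 2.20 = 42.40
Maximum is from combination 2.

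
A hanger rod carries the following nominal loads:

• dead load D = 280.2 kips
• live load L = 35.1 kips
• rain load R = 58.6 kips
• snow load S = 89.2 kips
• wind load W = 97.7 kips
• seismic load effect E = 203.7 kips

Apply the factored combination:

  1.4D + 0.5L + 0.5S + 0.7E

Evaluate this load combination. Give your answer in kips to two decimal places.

1.4(280.2) + 0.5(35.1) + 0.5(89.2) + 0.7(203.7) = 392.28 + 17.55 + 44.60 + 142.59 = 597.02
P_u = 597.02 kips.

597.02 kips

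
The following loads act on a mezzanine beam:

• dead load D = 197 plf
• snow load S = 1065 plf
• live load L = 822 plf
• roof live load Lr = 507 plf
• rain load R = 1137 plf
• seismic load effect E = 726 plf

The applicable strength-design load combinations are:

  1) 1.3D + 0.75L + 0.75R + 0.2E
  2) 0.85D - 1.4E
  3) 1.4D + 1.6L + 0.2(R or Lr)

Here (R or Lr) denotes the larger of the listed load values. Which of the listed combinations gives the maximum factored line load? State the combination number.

Combination 1

(R or Lr) → R = 1137 plf.
1) 1.3(197) + 0.75(822) + 0.75(1137) + 0.2(726) = 1870.6
2) 0.85(197) - 1.4(726) = -849.0
3) 1.4(197) + 1.6(822) + 0.2(1137) = 1818.4
The largest value is 1870.6 plf from combination 1.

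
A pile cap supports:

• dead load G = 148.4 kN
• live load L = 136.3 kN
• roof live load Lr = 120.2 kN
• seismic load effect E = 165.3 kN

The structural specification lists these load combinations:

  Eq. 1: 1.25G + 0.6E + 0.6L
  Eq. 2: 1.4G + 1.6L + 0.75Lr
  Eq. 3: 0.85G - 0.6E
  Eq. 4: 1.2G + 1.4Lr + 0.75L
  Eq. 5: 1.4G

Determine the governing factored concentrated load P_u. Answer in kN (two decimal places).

Eq. 1: 1.25(148.4) + 0.6(165.3) + 0.6(136.3) = 366.46
Eq. 2: 1.4(148.4) + 1.6(136.3) + 0.75(120.2) = 515.99
Eq. 3: 0.85(148.4) - 0.6(165.3) = 26.96
Eq. 4: 1.2(148.4) + 1.4(120.2) + 0.75(136.3) = 448.59
Eq. 5: 1.4(148.4) = 207.76
Combination 2 governs: P_u = 515.99 kN.

515.99 kN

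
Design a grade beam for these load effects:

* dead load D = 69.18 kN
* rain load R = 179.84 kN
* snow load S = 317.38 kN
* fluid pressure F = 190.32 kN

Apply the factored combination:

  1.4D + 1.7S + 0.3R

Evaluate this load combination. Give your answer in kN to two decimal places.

1.4(69.18) + 1.7(317.38) + 0.3(179.84) = 690.35
N_u = 690.35 kN.

690.35 kN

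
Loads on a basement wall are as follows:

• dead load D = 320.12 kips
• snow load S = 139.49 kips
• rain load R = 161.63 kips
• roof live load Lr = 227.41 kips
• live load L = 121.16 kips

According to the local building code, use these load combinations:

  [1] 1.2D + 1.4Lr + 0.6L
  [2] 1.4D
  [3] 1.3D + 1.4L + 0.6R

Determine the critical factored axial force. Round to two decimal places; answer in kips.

775.21 kips

[1] 1.2(320.12) + 1.4(227.41) + 0.6(121.16) = 384.14 + 318.37 + 72.70 = 775.21
[2] 1.4(320.12) = 448.17
[3] 1.3(320.12) + 1.4(121.16) + 0.6(161.63) = 416.16 + 169.62 + 96.98 = 682.76
Combination 1 governs: P_u = 775.21 kips.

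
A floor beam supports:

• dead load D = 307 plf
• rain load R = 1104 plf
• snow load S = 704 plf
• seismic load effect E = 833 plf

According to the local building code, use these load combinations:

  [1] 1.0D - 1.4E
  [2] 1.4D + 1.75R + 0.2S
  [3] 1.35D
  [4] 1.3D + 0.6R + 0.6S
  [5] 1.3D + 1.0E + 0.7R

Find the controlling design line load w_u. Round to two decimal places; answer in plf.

2502.60 plf

[1] 1.0(307) - 1.4(833) = -859.20
[2] 1.4(307) + 1.75(1104) + 0.2(704) = 2502.60
[3] 1.35(307) = 414.45
[4] 1.3(307) + 0.6(1104) + 0.6(704) = 1483.90
[5] 1.3(307) + 1.0(833) + 0.7(1104) = 2004.90
Maximum is from combination 2.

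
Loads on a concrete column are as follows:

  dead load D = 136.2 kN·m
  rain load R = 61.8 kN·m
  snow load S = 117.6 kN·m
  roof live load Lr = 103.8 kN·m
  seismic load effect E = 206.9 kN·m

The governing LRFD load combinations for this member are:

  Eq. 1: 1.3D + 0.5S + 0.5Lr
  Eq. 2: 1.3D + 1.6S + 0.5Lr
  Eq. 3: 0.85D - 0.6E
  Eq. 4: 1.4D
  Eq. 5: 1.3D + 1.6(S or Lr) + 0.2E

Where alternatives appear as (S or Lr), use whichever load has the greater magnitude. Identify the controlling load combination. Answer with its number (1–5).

Combination 2

(S or Lr) → S = 117.6 kN·m.
Eq. 1: 1.3(136.2) + 0.5(117.6) + 0.5(103.8) = 177.06 + 58.80 + 51.90 = 287.76
Eq. 2: 1.3(136.2) + 1.6(117.6) + 0.5(103.8) = 177.06 + 188.16 + 51.90 = 417.12
Eq. 3: 0.85(136.2) - 0.6(206.9) = 115.77 - 124.14 = -8.37
Eq. 4: 1.4(136.2) = 190.68
Eq. 5: 1.3(136.2) + 1.6(117.6) + 0.2(206.9) = 177.06 + 188.16 + 41.38 = 406.60
The largest value is 417.12 kN·m from combination 2.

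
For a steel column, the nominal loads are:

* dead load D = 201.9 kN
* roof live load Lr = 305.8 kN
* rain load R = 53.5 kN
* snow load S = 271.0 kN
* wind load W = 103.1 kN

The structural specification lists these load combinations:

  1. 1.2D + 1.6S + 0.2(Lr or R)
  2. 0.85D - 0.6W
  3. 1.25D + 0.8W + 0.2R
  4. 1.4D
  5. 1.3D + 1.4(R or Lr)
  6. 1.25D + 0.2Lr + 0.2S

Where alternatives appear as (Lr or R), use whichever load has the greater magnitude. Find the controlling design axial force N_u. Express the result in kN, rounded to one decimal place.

(Lr or R) → Lr = 305.8 kN; (R or Lr) → Lr = 305.8 kN.
1. 1.2(201.9) + 1.6(271.0) + 0.2(305.8) = 737.0
2. 0.85(201.9) - 0.6(103.1) = 109.8
3. 1.25(201.9) + 0.8(103.1) + 0.2(53.5) = 252.4 + 82.5 + 10.7 = 345.6
4. 1.4(201.9) = 282.7
5. 1.3(201.9) + 1.4(305.8) = 262.5 + 428.1 = 690.6
6. 1.25(201.9) + 0.2(305.8) + 0.2(271.0) = 367.7
Combination 1 governs: N_u = 737.0 kN.

737.0 kN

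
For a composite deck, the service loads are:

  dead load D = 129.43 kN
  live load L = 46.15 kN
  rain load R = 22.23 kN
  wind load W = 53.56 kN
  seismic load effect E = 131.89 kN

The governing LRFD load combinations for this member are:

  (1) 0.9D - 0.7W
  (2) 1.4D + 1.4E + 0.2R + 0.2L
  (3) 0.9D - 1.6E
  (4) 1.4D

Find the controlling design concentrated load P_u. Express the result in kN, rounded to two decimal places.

(1) 0.9(129.43) - 0.7(53.56) = 116.49 - 37.49 = 79.00
(2) 1.4(129.43) + 1.4(131.89) + 0.2(22.23) + 0.2(46.15) = 379.52
(3) 0.9(129.43) - 1.6(131.89) = -94.54
(4) 1.4(129.43) = 181.20
Combination 2 governs: P_u = 379.52 kN.

379.52 kN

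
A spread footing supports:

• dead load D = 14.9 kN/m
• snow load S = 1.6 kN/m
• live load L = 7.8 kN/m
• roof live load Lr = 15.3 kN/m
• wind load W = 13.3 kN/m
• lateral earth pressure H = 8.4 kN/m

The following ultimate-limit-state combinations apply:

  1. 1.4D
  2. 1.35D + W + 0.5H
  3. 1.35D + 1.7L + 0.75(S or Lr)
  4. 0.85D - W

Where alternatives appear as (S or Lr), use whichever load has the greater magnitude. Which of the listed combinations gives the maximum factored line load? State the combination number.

Combination 3

(S or Lr) → Lr = 15.3 kN/m.
1. 1.4(14.9) = 20.86
2. 1.35(14.9) + 1.0(13.3) + 0.5(8.4) = 20.12 + 13.30 + 4.20 = 37.62
3. 1.35(14.9) + 1.7(7.8) + 0.75(15.3) = 44.85
4. 0.85(14.9) - 1.0(13.3) = -0.64
The largest value is 44.85 kN/m from combination 3.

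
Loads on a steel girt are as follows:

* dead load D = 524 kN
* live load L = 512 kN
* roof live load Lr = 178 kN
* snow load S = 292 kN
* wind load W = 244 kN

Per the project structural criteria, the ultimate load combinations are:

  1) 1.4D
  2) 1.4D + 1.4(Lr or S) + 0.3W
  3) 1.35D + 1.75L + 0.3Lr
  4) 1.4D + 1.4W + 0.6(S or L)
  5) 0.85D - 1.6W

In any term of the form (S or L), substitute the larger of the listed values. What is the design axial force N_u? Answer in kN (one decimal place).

(Lr or S) → S = 292 kN; (S or L) → L = 512 kN.
1) 1.4(524) = 733.6
2) 1.4(524) + 1.4(292) + 0.3(244) = 733.6 + 408.8 + 73.2 = 1215.6
3) 1.35(524) + 1.75(512) + 0.3(178) = 707.4 + 896.0 + 53.4 = 1656.8
4) 1.4(524) + 1.4(244) + 0.6(512) = 733.6 + 341.6 + 307.2 = 1382.4
5) 0.85(524) - 1.6(244) = 445.4 - 390.4 = 55.0
Combination 3 governs: N_u = 1656.8 kN.

1656.8 kN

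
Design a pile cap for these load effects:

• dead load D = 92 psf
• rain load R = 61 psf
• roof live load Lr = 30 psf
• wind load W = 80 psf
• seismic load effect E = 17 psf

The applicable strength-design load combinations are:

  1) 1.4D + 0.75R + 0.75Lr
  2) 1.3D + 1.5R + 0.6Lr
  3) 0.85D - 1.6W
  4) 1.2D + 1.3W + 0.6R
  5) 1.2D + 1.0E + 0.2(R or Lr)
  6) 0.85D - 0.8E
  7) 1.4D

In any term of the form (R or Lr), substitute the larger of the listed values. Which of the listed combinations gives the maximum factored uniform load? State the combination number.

Combination 4

(R or Lr) → R = 61 psf.
1) 1.4(92) + 0.75(61) + 0.75(30) = 128.80 + 45.75 + 22.50 = 197.05
2) 1.3(92) + 1.5(61) + 0.6(30) = 119.60 + 91.50 + 18.00 = 229.10
3) 0.85(92) - 1.6(80) = 78.20 - 128.00 = -49.80
4) 1.2(92) + 1.3(80) + 0.6(61) = 110.40 + 104.00 + 36.60 = 251.00
5) 1.2(92) + 1.0(17) + 0.2(61) = 110.40 + 17.00 + 12.20 = 139.60
6) 0.85(92) - 0.8(17) = 78.20 - 13.60 = 64.60
7) 1.4(92) = 128.80
The largest value is 251.00 psf from combination 4.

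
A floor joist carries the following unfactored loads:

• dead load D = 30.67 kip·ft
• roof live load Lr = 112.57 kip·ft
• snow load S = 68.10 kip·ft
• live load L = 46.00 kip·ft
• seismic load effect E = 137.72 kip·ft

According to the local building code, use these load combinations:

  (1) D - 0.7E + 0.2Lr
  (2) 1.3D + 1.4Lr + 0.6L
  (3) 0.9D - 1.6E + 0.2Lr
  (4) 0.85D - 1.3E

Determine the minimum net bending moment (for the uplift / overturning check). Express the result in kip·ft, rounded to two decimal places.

(1) 1.0(30.67) - 0.7(137.72) + 0.2(112.57) = 30.67 - 96.40 + 22.51 = -43.22
(2) 1.3(30.67) + 1.4(112.57) + 0.6(46.00) = 39.87 + 157.60 + 27.60 = 225.07
(3) 0.9(30.67) - 1.6(137.72) + 0.2(112.57) = 27.60 - 220.35 + 22.51 = -170.24
(4) 0.85(30.67) - 1.3(137.72) = 26.07 - 179.04 = -152.97
Combination 3 gives the minimum: -170.24 kip·ft.

-170.24 kip·ft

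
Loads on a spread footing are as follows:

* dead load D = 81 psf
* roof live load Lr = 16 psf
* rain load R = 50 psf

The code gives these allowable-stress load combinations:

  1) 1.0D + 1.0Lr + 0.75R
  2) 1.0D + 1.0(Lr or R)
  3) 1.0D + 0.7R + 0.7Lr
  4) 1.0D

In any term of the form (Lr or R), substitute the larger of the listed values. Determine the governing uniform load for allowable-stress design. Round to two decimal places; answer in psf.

134.50 psf

(Lr or R) → R = 50 psf.
1) 1.0(81) + 1.0(16) + 0.75(50) = 81.00 + 16.00 + 37.50 = 134.50
2) 1.0(81) + 1.0(50) = 81.00 + 50.00 = 131.00
3) 1.0(81) + 0.7(50) + 0.7(16) = 81.00 + 35.00 + 11.20 = 127.20
4) 1.0(81) = 81.00
The controlling combination is 1, giving 134.50 psf.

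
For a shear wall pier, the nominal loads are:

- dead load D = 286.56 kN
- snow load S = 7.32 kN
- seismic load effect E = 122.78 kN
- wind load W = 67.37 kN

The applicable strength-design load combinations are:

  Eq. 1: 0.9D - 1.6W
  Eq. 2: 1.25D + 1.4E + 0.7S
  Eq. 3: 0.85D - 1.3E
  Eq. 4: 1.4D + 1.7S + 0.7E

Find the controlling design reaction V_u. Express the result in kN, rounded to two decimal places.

535.22 kN

Eq. 1: 0.9(286.56) - 1.6(67.37) = 257.90 - 107.79 = 150.11
Eq. 2: 1.25(286.56) + 1.4(122.78) + 0.7(7.32) = 535.22
Eq. 3: 0.85(286.56) - 1.3(122.78) = 83.96
Eq. 4: 1.4(286.56) + 1.7(7.32) + 0.7(122.78) = 401.18 + 12.44 + 85.95 = 499.57
Combination 2 governs: V_u = 535.22 kN.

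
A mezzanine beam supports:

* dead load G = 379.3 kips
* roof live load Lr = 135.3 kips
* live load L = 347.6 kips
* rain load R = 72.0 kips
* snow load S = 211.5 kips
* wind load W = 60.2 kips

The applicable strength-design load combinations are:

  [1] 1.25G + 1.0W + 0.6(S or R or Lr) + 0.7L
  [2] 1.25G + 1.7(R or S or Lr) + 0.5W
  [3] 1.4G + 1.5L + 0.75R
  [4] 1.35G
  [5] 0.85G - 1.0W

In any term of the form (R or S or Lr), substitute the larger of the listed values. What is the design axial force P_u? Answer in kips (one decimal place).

1106.4 kips

(S or R or Lr) → S = 211.5 kips; (R or S or Lr) → S = 211.5 kips.
[1] 1.25(379.3) + 1.0(60.2) + 0.6(211.5) + 0.7(347.6) = 474.1 + 60.2 + 126.9 + 243.3 = 904.5
[2] 1.25(379.3) + 1.7(211.5) + 0.5(60.2) = 474.1 + 359.6 + 30.1 = 863.8
[3] 1.4(379.3) + 1.5(347.6) + 0.75(72.0) = 531.0 + 521.4 + 54.0 = 1106.4
[4] 1.35(379.3) = 512.1
[5] 0.85(379.3) - 1.0(60.2) = 322.4 - 60.2 = 262.2
Combination 3 governs: P_u = 1106.4 kips.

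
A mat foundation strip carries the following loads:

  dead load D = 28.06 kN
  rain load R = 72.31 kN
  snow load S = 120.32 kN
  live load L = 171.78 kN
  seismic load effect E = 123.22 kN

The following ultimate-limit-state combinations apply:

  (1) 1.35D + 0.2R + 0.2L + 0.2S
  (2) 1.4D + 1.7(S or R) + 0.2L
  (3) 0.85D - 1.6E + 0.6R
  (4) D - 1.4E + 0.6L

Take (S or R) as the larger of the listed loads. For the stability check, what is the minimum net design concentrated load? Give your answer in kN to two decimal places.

-129.92 kN

(S or R) → S = 120.32 kN.
(1) 1.35(28.06) + 0.2(72.31) + 0.2(171.78) + 0.2(120.32) = 110.76
(2) 1.4(28.06) + 1.7(120.32) + 0.2(171.78) = 278.18
(3) 0.85(28.06) - 1.6(123.22) + 0.6(72.31) = -129.92
(4) 1.0(28.06) - 1.4(123.22) + 0.6(171.78) = -41.38
Combination 3 gives the minimum: -129.92 kN.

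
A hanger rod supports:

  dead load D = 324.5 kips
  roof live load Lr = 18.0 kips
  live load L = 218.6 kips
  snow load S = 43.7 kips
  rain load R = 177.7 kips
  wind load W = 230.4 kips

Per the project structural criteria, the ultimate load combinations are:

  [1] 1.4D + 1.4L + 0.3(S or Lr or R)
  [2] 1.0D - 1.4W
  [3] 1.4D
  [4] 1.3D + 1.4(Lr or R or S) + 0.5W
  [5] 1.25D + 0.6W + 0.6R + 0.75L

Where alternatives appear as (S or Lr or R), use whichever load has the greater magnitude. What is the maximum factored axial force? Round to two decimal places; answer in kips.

(S or Lr or R) → R = 177.7 kips; (Lr or R or S) → R = 177.7 kips.
[1] 1.4(324.5) + 1.4(218.6) + 0.3(177.7) = 454.30 + 306.04 + 53.31 = 813.65
[2] 1.0(324.5) - 1.4(230.4) = 324.50 - 322.56 = 1.94
[3] 1.4(324.5) = 454.30
[4] 1.3(324.5) + 1.4(177.7) + 0.5(230.4) = 421.85 + 248.78 + 115.20 = 785.83
[5] 1.25(324.5) + 0.6(230.4) + 0.6(177.7) + 0.75(218.6) = 405.63 + 138.24 + 106.62 + 163.95 = 814.44
Combination 5 governs: P_u = 814.44 kips.

814.44 kips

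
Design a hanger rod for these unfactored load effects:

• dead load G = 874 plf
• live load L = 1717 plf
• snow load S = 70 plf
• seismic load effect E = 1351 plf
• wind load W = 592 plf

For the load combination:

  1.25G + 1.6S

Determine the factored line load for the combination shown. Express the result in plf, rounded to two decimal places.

1.25(874) + 1.6(70) = 1204.50
w_u = 1204.50 plf.

1204.50 plf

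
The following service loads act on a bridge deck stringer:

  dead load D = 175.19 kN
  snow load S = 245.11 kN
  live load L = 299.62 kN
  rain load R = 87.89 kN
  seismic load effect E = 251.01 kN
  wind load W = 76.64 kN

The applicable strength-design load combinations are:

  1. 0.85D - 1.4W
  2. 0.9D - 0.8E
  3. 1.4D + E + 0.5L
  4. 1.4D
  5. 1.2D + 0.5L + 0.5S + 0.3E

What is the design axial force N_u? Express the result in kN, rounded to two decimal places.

646.09 kN

1. 0.85(175.19) - 1.4(76.64) = 41.62
2. 0.9(175.19) - 0.8(251.01) = 157.67 - 200.81 = -43.14
3. 1.4(175.19) + 1.0(251.01) + 0.5(299.62) = 245.27 + 251.01 + 149.81 = 646.09
4. 1.4(175.19) = 245.27
5. 1.2(175.19) + 0.5(299.62) + 0.5(245.11) + 0.3(251.01) = 210.23 + 149.81 + 122.56 + 75.30 = 557.90
The controlling combination is 3, giving 646.09 kN.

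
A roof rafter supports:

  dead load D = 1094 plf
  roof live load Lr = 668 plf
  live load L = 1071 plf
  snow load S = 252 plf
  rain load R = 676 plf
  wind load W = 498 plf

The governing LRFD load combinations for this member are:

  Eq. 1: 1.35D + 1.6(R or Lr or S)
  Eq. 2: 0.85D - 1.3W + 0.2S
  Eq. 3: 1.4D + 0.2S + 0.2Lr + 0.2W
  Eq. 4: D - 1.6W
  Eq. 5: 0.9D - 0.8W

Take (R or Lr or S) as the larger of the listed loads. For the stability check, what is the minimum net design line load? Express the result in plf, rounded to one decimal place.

(R or Lr or S) → R = 676 plf.
Eq. 1: 1.35(1094) + 1.6(676) = 1476.9 + 1081.6 = 2558.5
Eq. 2: 0.85(1094) - 1.3(498) + 0.2(252) = 929.9 - 647.4 + 50.4 = 332.9
Eq. 3: 1.4(1094) + 0.2(252) + 0.2(668) + 0.2(498) = 1531.6 + 50.4 + 133.6 + 99.6 = 1815.2
Eq. 4: 1.0(1094) - 1.6(498) = 1094.0 - 796.8 = 297.2
Eq. 5: 0.9(1094) - 0.8(498) = 984.6 - 398.4 = 586.2
Combination 4 gives the minimum: 297.2 plf.

297.2 plf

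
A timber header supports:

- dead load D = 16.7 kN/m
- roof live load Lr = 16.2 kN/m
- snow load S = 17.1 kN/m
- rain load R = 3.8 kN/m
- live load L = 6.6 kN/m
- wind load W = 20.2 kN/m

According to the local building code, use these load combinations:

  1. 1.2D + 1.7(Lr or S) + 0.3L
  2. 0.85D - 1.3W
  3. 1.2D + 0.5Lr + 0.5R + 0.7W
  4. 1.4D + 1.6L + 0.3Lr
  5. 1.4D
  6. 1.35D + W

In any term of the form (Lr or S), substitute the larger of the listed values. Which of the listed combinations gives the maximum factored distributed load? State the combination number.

(Lr or S) → S = 17.1 kN/m.
1. 1.2(16.7) + 1.7(17.1) + 0.3(6.6) = 20.04 + 29.07 + 1.98 = 51.09
2. 0.85(16.7) - 1.3(20.2) = -12.07
3. 1.2(16.7) + 0.5(16.2) + 0.5(3.8) + 0.7(20.2) = 20.04 + 8.10 + 1.90 + 14.14 = 44.18
4. 1.4(16.7) + 1.6(6.6) + 0.3(16.2) = 23.38 + 10.56 + 4.86 = 38.80
5. 1.4(16.7) = 23.38
6. 1.35(16.7) + 1.0(20.2) = 22.55 + 20.20 = 42.75
The largest value is 51.09 kN/m from combination 1.

Combination 1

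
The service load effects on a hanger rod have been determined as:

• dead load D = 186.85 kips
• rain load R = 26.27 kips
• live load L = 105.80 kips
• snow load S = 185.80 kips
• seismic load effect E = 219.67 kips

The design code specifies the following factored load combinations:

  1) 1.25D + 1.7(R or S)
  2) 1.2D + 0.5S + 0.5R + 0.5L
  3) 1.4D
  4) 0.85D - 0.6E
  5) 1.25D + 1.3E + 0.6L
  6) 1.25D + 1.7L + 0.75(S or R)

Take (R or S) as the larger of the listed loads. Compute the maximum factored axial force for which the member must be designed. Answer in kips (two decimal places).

(R or S) → S = 185.80 kips; (S or R) → S = 185.80 kips.
1) 1.25(186.85) + 1.7(185.80) = 549.42
2) 1.2(186.85) + 0.5(185.80) + 0.5(26.27) + 0.5(105.80) = 383.16
3) 1.4(186.85) = 261.59
4) 0.85(186.85) - 0.6(219.67) = 27.02
5) 1.25(186.85) + 1.3(219.67) + 0.6(105.80) = 582.61
6) 1.25(186.85) + 1.7(105.80) + 0.75(185.80) = 552.77
Combination 5 governs: P_u = 582.61 kips.

582.61 kips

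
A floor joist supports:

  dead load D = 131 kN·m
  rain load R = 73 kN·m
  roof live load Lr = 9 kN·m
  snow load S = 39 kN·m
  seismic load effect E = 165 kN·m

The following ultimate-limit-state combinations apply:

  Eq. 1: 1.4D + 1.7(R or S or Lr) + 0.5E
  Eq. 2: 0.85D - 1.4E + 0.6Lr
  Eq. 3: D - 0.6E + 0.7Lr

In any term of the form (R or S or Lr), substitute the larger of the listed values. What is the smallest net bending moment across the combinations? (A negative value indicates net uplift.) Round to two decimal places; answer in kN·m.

-114.25 kN·m

(R or S or Lr) → R = 73 kN·m.
Eq. 1: 1.4(131) + 1.7(73) + 0.5(165) = 183.40 + 124.10 + 82.50 = 390.00
Eq. 2: 0.85(131) - 1.4(165) + 0.6(9) = 111.35 - 231.00 + 5.40 = -114.25
Eq. 3: 1.0(131) - 0.6(165) + 0.7(9) = 131.00 - 99.00 + 6.30 = 38.30
Combination 2 gives the minimum: -114.25 kN·m.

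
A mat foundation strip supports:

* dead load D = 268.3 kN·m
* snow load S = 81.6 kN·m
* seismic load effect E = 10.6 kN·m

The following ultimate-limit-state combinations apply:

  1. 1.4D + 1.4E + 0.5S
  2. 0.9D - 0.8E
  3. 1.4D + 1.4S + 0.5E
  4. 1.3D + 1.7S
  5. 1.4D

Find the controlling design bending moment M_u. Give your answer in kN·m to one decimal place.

1. 1.4(268.3) + 1.4(10.6) + 0.5(81.6) = 431.3
2. 0.9(268.3) - 0.8(10.6) = 233.0
3. 1.4(268.3) + 1.4(81.6) + 0.5(10.6) = 495.2
4. 1.3(268.3) + 1.7(81.6) = 487.5
5. 1.4(268.3) = 375.6
Maximum is from combination 3.

495.2 kN·m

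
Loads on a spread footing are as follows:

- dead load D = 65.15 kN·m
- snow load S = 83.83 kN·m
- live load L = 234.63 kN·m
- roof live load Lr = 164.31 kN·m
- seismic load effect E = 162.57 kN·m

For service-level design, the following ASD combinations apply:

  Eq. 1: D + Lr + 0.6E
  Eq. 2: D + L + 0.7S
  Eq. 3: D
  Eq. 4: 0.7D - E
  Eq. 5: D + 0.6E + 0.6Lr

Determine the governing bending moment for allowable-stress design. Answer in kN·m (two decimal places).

358.46 kN·m

Eq. 1: 1.0(65.15) + 1.0(164.31) + 0.6(162.57) = 65.15 + 164.31 + 97.54 = 327.00
Eq. 2: 1.0(65.15) + 1.0(234.63) + 0.7(83.83) = 65.15 + 234.63 + 58.68 = 358.46
Eq. 3: 1.0(65.15) = 65.15
Eq. 4: 0.7(65.15) - 1.0(162.57) = -116.97
Eq. 5: 1.0(65.15) + 0.6(162.57) + 0.6(164.31) = 65.15 + 97.54 + 98.59 = 261.28
Maximum is from combination 2.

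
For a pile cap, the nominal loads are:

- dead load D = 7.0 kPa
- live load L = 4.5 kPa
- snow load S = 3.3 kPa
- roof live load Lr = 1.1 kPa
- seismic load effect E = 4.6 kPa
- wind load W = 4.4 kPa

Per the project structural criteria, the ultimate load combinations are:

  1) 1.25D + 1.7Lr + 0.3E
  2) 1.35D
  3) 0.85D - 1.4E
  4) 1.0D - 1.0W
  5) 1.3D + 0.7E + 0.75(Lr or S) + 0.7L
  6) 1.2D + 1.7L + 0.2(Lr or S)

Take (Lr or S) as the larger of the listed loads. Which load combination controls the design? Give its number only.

Combination 5

(Lr or S) → S = 3.3 kPa.
1) 1.25(7.0) + 1.7(1.1) + 0.3(4.6) = 12.0
2) 1.35(7.0) = 9.5
3) 0.85(7.0) - 1.4(4.6) = -0.5
4) 1.0(7.0) - 1.0(4.4) = 7.0 - 4.4 = 2.6
5) 1.3(7.0) + 0.7(4.6) + 0.75(3.3) + 0.7(4.5) = 17.9
6) 1.2(7.0) + 1.7(4.5) + 0.2(3.3) = 16.7
The largest value is 17.9 kPa from combination 5.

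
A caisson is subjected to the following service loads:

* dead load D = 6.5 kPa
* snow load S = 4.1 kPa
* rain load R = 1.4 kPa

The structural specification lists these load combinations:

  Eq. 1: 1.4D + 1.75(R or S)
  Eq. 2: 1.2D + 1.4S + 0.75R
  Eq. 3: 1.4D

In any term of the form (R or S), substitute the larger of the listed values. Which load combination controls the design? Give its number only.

Combination 1

(R or S) → S = 4.1 kPa.
Eq. 1: 1.4(6.5) + 1.75(4.1) = 9.10 + 7.18 = 16.28
Eq. 2: 1.2(6.5) + 1.4(4.1) + 0.75(1.4) = 7.80 + 5.74 + 1.05 = 14.59
Eq. 3: 1.4(6.5) = 9.10
The largest value is 16.28 kPa from combination 1.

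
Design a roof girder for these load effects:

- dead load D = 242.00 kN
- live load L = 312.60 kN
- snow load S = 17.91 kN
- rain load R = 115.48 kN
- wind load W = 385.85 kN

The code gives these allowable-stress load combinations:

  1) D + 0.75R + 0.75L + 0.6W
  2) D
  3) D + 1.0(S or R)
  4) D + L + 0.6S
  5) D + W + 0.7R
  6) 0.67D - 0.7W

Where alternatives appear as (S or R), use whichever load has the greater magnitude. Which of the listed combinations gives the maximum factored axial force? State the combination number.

(S or R) → R = 115.48 kN.
1) 1.0(242.00) + 0.75(115.48) + 0.75(312.60) + 0.6(385.85) = 794.57
2) 1.0(242.00) = 242.00
3) 1.0(242.00) + 1.0(115.48) = 357.48
4) 1.0(242.00) + 1.0(312.60) + 0.6(17.91) = 565.35
5) 1.0(242.00) + 1.0(385.85) + 0.7(115.48) = 708.69
6) 0.67(242.00) - 0.7(385.85) = -107.96
The largest value is 794.57 kN from combination 1.

Combination 1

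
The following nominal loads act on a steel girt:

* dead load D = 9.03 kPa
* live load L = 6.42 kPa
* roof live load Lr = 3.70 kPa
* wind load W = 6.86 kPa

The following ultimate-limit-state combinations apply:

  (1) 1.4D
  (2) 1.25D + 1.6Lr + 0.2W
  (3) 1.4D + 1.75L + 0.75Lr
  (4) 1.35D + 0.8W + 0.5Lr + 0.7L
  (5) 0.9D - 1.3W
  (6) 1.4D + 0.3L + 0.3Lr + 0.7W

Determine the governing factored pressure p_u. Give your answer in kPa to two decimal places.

(1) 1.4(9.03) = 12.64
(2) 1.25(9.03) + 1.6(3.70) + 0.2(6.86) = 18.58
(3) 1.4(9.03) + 1.75(6.42) + 0.75(3.70) = 26.65
(4) 1.35(9.03) + 0.8(6.86) + 0.5(3.70) + 0.7(6.42) = 24.02
(5) 0.9(9.03) - 1.3(6.86) = -0.79
(6) 1.4(9.03) + 0.3(6.42) + 0.3(3.70) + 0.7(6.86) = 20.48
The controlling combination is 3, giving 26.65 kPa.

26.65 kPa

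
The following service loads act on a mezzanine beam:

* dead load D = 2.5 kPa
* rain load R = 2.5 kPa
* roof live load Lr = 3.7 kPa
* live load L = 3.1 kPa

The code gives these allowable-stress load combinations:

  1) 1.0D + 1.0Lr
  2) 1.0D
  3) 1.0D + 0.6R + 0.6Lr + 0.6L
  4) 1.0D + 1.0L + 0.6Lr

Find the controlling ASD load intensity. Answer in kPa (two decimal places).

1) 1.0(2.5) + 1.0(3.7) = 2.50 + 3.70 = 6.20
2) 1.0(2.5) = 2.50
3) 1.0(2.5) + 0.6(2.5) + 0.6(3.7) + 0.6(3.1) = 2.50 + 1.50 + 2.22 + 1.86 = 8.08
4) 1.0(2.5) + 1.0(3.1) + 0.6(3.7) = 2.50 + 3.10 + 2.22 = 7.82
Combination 3 governs: q = 8.08 kPa.

8.08 kPa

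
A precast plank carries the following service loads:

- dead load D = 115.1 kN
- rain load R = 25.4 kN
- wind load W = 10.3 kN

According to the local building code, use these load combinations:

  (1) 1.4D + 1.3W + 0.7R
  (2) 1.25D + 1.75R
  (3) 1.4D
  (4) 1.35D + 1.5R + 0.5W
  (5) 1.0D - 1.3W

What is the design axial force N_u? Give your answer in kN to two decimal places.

198.64 kN

(1) 1.4(115.1) + 1.3(10.3) + 0.7(25.4) = 161.14 + 13.39 + 17.78 = 192.31
(2) 1.25(115.1) + 1.75(25.4) = 143.88 + 44.45 = 188.33
(3) 1.4(115.1) = 161.14
(4) 1.35(115.1) + 1.5(25.4) + 0.5(10.3) = 155.39 + 38.10 + 5.15 = 198.64
(5) 1.0(115.1) - 1.3(10.3) = 115.10 - 13.39 = 101.71
The controlling combination is 4, giving 198.64 kN.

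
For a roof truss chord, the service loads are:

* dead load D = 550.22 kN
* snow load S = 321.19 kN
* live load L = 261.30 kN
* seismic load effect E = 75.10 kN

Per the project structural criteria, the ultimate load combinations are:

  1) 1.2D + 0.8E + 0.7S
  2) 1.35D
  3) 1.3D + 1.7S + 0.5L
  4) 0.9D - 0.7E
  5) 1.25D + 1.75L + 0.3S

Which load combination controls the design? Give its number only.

Combination 3

1) 1.2(550.22) + 0.8(75.10) + 0.7(321.19) = 945.18
2) 1.35(550.22) = 742.80
3) 1.3(550.22) + 1.7(321.19) + 0.5(261.30) = 715.29 + 546.02 + 130.65 = 1391.96
4) 0.9(550.22) - 0.7(75.10) = 495.20 - 52.57 = 442.63
5) 1.25(550.22) + 1.75(261.30) + 0.3(321.19) = 1241.41
The largest value is 1391.96 kN from combination 3.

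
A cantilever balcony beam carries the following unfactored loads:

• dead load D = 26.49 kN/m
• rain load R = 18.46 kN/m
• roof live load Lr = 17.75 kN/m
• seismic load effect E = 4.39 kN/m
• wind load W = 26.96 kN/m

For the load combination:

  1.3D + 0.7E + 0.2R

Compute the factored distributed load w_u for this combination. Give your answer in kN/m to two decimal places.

41.20 kN/m

1.3(26.49) + 0.7(4.39) + 0.2(18.46) = 34.44 + 3.07 + 3.69 = 41.20
w_u = 41.20 kN/m.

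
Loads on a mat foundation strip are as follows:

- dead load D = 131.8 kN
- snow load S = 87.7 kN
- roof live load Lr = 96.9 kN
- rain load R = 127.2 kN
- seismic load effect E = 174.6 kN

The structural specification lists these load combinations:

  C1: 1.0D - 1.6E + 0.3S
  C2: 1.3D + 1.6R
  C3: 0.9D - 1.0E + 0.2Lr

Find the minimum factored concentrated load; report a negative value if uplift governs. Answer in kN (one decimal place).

C1: 1.0(131.8) - 1.6(174.6) + 0.3(87.7) = 131.8 - 279.4 + 26.3 = -121.3
C2: 1.3(131.8) + 1.6(127.2) = 374.9
C3: 0.9(131.8) - 1.0(174.6) + 0.2(96.9) = 118.6 - 174.6 + 19.4 = -36.6
Combination 1 gives the minimum: -121.3 kN.

-121.3 kN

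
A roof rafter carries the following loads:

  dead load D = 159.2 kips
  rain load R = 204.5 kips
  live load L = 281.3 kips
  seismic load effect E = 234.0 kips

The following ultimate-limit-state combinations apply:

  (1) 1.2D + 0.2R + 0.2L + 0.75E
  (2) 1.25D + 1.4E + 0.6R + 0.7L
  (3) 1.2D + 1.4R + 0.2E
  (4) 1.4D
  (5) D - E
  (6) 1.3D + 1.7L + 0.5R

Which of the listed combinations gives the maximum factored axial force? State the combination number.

Combination 2

(1) 1.2(159.2) + 0.2(204.5) + 0.2(281.3) + 0.75(234.0) = 191.04 + 40.90 + 56.26 + 175.50 = 463.70
(2) 1.25(159.2) + 1.4(234.0) + 0.6(204.5) + 0.7(281.3) = 199.00 + 327.60 + 122.70 + 196.91 = 846.21
(3) 1.2(159.2) + 1.4(204.5) + 0.2(234.0) = 191.04 + 286.30 + 46.80 = 524.14
(4) 1.4(159.2) = 222.88
(5) 1.0(159.2) - 1.0(234.0) = 159.20 - 234.00 = -74.80
(6) 1.3(159.2) + 1.7(281.3) + 0.5(204.5) = 206.96 + 478.21 + 102.25 = 787.42
The largest value is 846.21 kips from combination 2.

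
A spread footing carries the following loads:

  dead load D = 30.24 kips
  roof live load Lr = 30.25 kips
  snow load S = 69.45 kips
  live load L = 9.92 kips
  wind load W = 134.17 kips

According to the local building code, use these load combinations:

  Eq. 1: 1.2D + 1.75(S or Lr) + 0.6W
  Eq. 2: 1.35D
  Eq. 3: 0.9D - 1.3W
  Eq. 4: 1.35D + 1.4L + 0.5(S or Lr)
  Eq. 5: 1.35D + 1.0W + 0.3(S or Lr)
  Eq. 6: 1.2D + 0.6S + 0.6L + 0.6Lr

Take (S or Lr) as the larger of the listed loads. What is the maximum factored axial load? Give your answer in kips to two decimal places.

(S or Lr) → S = 69.45 kips.
Eq. 1: 1.2(30.24) + 1.75(69.45) + 0.6(134.17) = 36.29 + 121.54 + 80.50 = 238.33
Eq. 2: 1.35(30.24) = 40.82
Eq. 3: 0.9(30.24) - 1.3(134.17) = -147.21
Eq. 4: 1.35(30.24) + 1.4(9.92) + 0.5(69.45) = 40.82 + 13.89 + 34.73 = 89.44
Eq. 5: 1.35(30.24) + 1.0(134.17) + 0.3(69.45) = 40.82 + 134.17 + 20.84 = 195.83
Eq. 6: 1.2(30.24) + 0.6(69.45) + 0.6(9.92) + 0.6(30.25) = 36.29 + 41.67 + 5.95 + 18.15 = 102.06
The controlling combination is 1, giving 238.33 kips.

238.33 kips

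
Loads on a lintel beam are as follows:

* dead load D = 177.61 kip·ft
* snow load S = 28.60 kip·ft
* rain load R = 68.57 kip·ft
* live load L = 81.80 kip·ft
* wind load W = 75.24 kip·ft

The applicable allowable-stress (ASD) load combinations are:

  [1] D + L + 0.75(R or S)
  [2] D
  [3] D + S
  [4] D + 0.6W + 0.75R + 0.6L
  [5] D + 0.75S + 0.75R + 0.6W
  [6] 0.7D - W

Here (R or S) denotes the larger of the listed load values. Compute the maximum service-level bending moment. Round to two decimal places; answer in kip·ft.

(R or S) → R = 68.57 kip·ft.
[1] 1.0(177.61) + 1.0(81.80) + 0.75(68.57) = 310.84
[2] 1.0(177.61) = 177.61
[3] 1.0(177.61) + 1.0(28.60) = 206.21
[4] 1.0(177.61) + 0.6(75.24) + 0.75(68.57) + 0.6(81.80) = 323.26
[5] 1.0(177.61) + 0.75(28.60) + 0.75(68.57) + 0.6(75.24) = 295.63
[6] 0.7(177.61) - 1.0(75.24) = 49.09
Combination 4 governs: M = 323.26 kip·ft.

323.26 kip·ft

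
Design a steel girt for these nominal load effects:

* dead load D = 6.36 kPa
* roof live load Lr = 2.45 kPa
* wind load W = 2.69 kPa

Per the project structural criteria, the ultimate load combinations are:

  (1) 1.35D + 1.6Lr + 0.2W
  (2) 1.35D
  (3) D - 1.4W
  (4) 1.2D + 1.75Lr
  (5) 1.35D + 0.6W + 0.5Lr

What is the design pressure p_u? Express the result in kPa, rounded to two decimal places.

13.04 kPa

(1) 1.35(6.36) + 1.6(2.45) + 0.2(2.69) = 13.04
(2) 1.35(6.36) = 8.59
(3) 1.0(6.36) - 1.4(2.69) = 6.36 - 3.77 = 2.59
(4) 1.2(6.36) + 1.75(2.45) = 7.63 + 4.29 = 11.92
(5) 1.35(6.36) + 0.6(2.69) + 0.5(2.45) = 8.59 + 1.61 + 1.23 = 11.43
Combination 1 governs: p_u = 13.04 kPa.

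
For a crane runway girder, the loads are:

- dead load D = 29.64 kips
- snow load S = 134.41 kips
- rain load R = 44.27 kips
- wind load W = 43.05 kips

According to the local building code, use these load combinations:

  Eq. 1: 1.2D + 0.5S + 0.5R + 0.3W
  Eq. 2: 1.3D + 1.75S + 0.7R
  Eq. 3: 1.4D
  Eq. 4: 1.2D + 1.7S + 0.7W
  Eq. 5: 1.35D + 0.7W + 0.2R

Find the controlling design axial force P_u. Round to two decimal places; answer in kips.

Eq. 1: 1.2(29.64) + 0.5(134.41) + 0.5(44.27) + 0.3(43.05) = 137.82
Eq. 2: 1.3(29.64) + 1.75(134.41) + 0.7(44.27) = 38.53 + 235.22 + 30.99 = 304.74
Eq. 3: 1.4(29.64) = 41.50
Eq. 4: 1.2(29.64) + 1.7(134.41) + 0.7(43.05) = 294.20
Eq. 5: 1.35(29.64) + 0.7(43.05) + 0.2(44.27) = 40.01 + 30.14 + 8.85 = 79.00
The controlling combination is 2, giving 304.74 kips.

304.74 kips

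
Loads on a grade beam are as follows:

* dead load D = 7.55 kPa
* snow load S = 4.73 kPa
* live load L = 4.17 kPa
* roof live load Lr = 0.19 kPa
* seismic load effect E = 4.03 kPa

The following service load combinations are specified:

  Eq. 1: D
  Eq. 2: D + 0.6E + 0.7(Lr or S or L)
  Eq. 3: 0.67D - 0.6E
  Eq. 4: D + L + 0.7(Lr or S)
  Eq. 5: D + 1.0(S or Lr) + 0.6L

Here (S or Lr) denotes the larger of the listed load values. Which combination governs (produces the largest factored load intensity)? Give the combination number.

(Lr or S or L) → S = 4.73 kPa; (Lr or S) → S = 4.73 kPa; (S or Lr) → S = 4.73 kPa.
Eq. 1: 1.0(7.55) = 7.55
Eq. 2: 1.0(7.55) + 0.6(4.03) + 0.7(4.73) = 13.28
Eq. 3: 0.67(7.55) - 0.6(4.03) = 2.64
Eq. 4: 1.0(7.55) + 1.0(4.17) + 0.7(4.73) = 15.03
Eq. 5: 1.0(7.55) + 1.0(4.73) + 0.6(4.17) = 14.78
The largest value is 15.03 kPa from combination 4.

Combination 4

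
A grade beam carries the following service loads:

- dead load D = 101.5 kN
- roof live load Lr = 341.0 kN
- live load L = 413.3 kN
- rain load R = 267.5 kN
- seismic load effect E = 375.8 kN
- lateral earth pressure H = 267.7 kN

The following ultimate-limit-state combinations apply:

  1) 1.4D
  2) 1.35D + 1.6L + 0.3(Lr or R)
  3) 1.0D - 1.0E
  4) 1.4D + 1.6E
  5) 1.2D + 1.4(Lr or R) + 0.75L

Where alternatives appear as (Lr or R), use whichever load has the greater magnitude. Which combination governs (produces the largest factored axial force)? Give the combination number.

(Lr or R) → Lr = 341.0 kN.
1) 1.4(101.5) = 142.1
2) 1.35(101.5) + 1.6(413.3) + 0.3(341.0) = 137.0 + 661.3 + 102.3 = 900.6
3) 1.0(101.5) - 1.0(375.8) = 101.5 - 375.8 = -274.3
4) 1.4(101.5) + 1.6(375.8) = 142.1 + 601.3 = 743.4
5) 1.2(101.5) + 1.4(341.0) + 0.75(413.3) = 121.8 + 477.4 + 310.0 = 909.2
The largest value is 909.2 kN from combination 5.

Combination 5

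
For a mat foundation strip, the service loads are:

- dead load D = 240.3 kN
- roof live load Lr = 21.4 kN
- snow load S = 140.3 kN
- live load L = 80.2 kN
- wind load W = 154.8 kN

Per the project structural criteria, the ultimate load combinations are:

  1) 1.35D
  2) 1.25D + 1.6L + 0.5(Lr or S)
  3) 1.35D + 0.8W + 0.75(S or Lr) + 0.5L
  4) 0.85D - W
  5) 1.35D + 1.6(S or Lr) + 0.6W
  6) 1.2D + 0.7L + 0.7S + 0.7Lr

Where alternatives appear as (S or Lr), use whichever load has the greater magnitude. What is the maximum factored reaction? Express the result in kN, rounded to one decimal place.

(Lr or S) → S = 140.3 kN; (S or Lr) → S = 140.3 kN.
1) 1.35(240.3) = 324.4
2) 1.25(240.3) + 1.6(80.2) + 0.5(140.3) = 498.8
3) 1.35(240.3) + 0.8(154.8) + 0.75(140.3) + 0.5(80.2) = 593.6
4) 0.85(240.3) - 1.0(154.8) = 204.3 - 154.8 = 49.5
5) 1.35(240.3) + 1.6(140.3) + 0.6(154.8) = 324.4 + 224.5 + 92.9 = 641.8
6) 1.2(240.3) + 0.7(80.2) + 0.7(140.3) + 0.7(21.4) = 288.4 + 56.1 + 98.2 + 15.0 = 457.7
The controlling combination is 5, giving 641.8 kN.

641.8 kN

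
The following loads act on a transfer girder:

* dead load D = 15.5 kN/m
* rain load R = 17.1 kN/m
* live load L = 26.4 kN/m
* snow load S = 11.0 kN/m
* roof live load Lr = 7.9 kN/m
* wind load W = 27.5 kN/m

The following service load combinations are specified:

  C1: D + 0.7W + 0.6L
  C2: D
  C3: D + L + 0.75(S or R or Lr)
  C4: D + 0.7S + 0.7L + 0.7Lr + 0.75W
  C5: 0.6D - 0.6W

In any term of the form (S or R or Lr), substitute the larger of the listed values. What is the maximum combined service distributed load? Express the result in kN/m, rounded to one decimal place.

(S or R or Lr) → R = 17.1 kN/m.
C1: 1.0(15.5) + 0.7(27.5) + 0.6(26.4) = 15.5 + 19.3 + 15.8 = 50.6
C2: 1.0(15.5) = 15.5
C3: 1.0(15.5) + 1.0(26.4) + 0.75(17.1) = 15.5 + 26.4 + 12.8 = 54.7
C4: 1.0(15.5) + 0.7(11.0) + 0.7(26.4) + 0.7(7.9) + 0.75(27.5) = 15.5 + 7.7 + 18.5 + 5.5 + 20.6 = 67.8
C5: 0.6(15.5) - 0.6(27.5) = 9.3 - 16.5 = -7.2
The controlling combination is 4, giving 67.8 kN/m.

67.8 kN/m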